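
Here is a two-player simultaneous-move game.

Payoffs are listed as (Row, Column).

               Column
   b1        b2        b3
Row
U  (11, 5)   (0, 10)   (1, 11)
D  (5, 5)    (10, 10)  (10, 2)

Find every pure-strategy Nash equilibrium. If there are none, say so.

The unique pure-strategy Nash equilibrium is (D, b2).

For each strategy profile, look for a profitable unilateral deviation.
(U, b1): Column can switch to b2 (5 → 10). Not NE.
(U, b2): Row can switch to D (0 → 10). Not NE.
(U, b3): Row can switch to D (1 → 10). Not NE.
(D, b1): Row can switch to U (5 → 11). Not NE.
(D, b2): Row gets 10, best alternative 0; Column gets 10, best alternative 5. No profitable deviation — NE.
(D, b3): Column can switch to b1 (2 → 5). Not NE.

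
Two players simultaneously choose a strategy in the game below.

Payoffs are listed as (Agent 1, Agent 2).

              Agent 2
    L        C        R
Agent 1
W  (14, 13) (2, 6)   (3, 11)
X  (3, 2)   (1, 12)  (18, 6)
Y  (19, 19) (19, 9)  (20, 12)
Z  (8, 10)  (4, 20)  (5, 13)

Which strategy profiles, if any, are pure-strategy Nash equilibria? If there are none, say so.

(Y, L)

(W, L): Agent 1 can switch to Y (14 → 19). Not NE.
(W, C): Agent 1 can switch to Y (2 → 19). Not NE.
(W, R): Agent 1 can switch to X (3 → 18). Not NE.
(X, L): Agent 1 can switch to W (3 → 14). Not NE.
(X, C): Agent 1 can switch to W (1 → 2). Not NE.
(X, R): Agent 1 can switch to Y (18 → 20). Not NE.
(Y, L): Agent 1 gets 19, best alternative 14; Agent 2 gets 19, best alternative 12. No profitable deviation — NE.
(Y, C): Agent 2 can switch to L (9 → 19). Not NE.
(Y, R): Agent 2 can switch to L (12 → 19). Not NE.
(Z, L): Agent 1 can switch to W (8 → 14). Not NE.
(Z, C): Agent 1 can switch to Y (4 → 19). Not NE.
(Z, R): Agent 1 can switch to X (5 → 18). Not NE.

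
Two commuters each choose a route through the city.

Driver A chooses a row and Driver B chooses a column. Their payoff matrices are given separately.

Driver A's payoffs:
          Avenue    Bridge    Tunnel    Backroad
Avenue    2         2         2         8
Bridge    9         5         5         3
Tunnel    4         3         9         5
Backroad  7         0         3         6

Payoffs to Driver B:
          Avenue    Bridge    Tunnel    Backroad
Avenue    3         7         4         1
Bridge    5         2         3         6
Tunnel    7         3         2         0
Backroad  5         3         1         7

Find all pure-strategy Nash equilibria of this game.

There is no pure-strategy Nash equilibrium.

(Avenue, Avenue): Driver A can switch to Bridge (2 → 9). Not NE.
(Avenue, Bridge): Driver A can switch to Bridge (2 → 5). Not NE.
(Avenue, Tunnel): Driver A can switch to Bridge (2 → 5). Not NE.
(Avenue, Backroad): Driver B can switch to Avenue (1 → 3). Not NE.
(Bridge, Avenue): Driver B can switch to Backroad (5 → 6). Not NE.
(Bridge, Bridge): Driver B can switch to Avenue (2 → 5). Not NE.
(The remaining 10 profiles each have a profitable deviation by the same check.)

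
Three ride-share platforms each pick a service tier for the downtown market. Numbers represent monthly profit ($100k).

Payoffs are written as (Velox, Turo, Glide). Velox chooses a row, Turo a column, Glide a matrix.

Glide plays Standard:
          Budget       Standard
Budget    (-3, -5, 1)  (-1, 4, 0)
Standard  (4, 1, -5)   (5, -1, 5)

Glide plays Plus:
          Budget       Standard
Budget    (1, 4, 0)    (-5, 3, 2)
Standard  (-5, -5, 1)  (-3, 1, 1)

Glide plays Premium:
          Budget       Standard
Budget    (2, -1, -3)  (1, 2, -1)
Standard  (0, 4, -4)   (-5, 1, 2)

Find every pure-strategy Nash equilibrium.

Velox against (Budget, Standard): payoffs -3, 4 → best response Standard.
Velox against (Budget, Plus): payoffs 1, -5 → best response Budget.
Velox against (Budget, Premium): payoffs 2, 0 → best response Budget.
Velox against (Standard, Standard): payoffs -1, 5 → best response Standard.
Velox against (Standard, Plus): payoffs -5, -3 → best response Standard.
Velox against (Standard, Premium): payoffs 1, -5 → best response Budget.
Turo against (Budget, Standard): payoffs -5, 4 → best response Standard.
Turo against (Budget, Plus): payoffs 4, 3 → best response Budget.
Turo against (Budget, Premium): payoffs -1, 2 → best response Standard.
Turo against (Standard, Standard): payoffs 1, -1 → best response Budget.
Turo against (Standard, Plus): payoffs -5, 1 → best response Standard.
Turo against (Standard, Premium): payoffs 4, 1 → best response Budget.
Glide against (Budget, Budget): payoffs 1, 0, -3 → best response Standard.
Glide against (Budget, Standard): payoffs 0, 2, -1 → best response Plus.
Glide against (Standard, Budget): payoffs -5, 1, -4 → best response Plus.
Glide against (Standard, Standard): payoffs 5, 1, 2 → best response Standard.
No profile is a mutual best response for all players.

There is no pure-strategy Nash equilibrium.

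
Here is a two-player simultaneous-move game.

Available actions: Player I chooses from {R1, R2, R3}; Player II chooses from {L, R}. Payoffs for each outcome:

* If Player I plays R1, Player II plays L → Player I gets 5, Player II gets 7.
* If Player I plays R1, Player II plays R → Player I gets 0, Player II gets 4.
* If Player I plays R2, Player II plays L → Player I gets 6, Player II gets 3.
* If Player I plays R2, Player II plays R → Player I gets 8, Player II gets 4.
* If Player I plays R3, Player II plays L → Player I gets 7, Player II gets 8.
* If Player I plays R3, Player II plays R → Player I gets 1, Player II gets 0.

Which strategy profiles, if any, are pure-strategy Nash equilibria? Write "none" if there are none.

Check each profile: it is a Nash equilibrium iff no player can strictly gain by switching unilaterally.
(R1, L): Player I can switch to R2 (5 → 6). Not NE.
(R1, R): Player I can switch to R2 (0 → 8). Not NE.
(R2, L): Player I can switch to R3 (6 → 7). Not NE.
(R2, R): Player I gets 8, best alternative 1; Player II gets 4, best alternative 3. No profitable deviation — NE.
(R3, L): Player I gets 7, best alternative 6; Player II gets 8, best alternative 0. No profitable deviation — NE.
(R3, R): Player I can switch to R2 (1 → 8). Not NE.

The pure Nash equilibria are (R2, R), (R3, L).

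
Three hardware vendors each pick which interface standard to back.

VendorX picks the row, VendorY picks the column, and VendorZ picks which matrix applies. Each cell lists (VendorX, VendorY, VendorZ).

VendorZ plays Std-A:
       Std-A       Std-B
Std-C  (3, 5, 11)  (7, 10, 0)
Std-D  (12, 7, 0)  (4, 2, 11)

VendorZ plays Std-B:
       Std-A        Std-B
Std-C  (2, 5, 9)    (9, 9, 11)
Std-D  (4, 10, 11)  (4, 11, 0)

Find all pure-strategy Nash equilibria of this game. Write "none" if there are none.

The unique pure-strategy Nash equilibrium is (Std-C, Std-B, Std-B).

VendorX against (Std-A, Std-A): payoffs 3, 12 → best response Std-D.
VendorX against (Std-A, Std-B): payoffs 2, 4 → best response Std-D.
VendorX against (Std-B, Std-A): payoffs 7, 4 → best response Std-C.
VendorX against (Std-B, Std-B): payoffs 9, 4 → best response Std-C.
VendorY against (Std-C, Std-A): payoffs 5, 10 → best response Std-B.
VendorY against (Std-C, Std-B): payoffs 5, 9 → best response Std-B.
VendorY against (Std-D, Std-A): payoffs 7, 2 → best response Std-A.
VendorY against (Std-D, Std-B): payoffs 10, 11 → best response Std-B.
VendorZ against (Std-C, Std-A): payoffs 11, 9 → best response Std-A.
VendorZ against (Std-C, Std-B): payoffs 0, 11 → best response Std-B.
VendorZ against (Std-D, Std-A): payoffs 0, 11 → best response Std-B.
VendorZ against (Std-D, Std-B): payoffs 11, 0 → best response Std-A.
Mutual best responses: (Std-C, Std-B, Std-B).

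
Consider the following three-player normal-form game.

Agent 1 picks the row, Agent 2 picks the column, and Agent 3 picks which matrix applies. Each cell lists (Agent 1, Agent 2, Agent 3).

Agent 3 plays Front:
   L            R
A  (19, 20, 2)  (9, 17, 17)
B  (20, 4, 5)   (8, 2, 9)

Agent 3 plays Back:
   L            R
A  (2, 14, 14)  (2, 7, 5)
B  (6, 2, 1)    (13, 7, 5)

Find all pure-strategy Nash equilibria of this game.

Agent 1 against (L, Front): payoffs 19, 20 → best response B.
Agent 1 against (L, Back): payoffs 2, 6 → best response B.
Agent 1 against (R, Front): payoffs 9, 8 → best response A.
Agent 1 against (R, Back): payoffs 2, 13 → best response B.
Agent 2 against (A, Front): payoffs 20, 17 → best response L.
Agent 2 against (A, Back): payoffs 14, 7 → best response L.
Agent 2 against (B, Front): payoffs 4, 2 → best response L.
Agent 2 against (B, Back): payoffs 2, 7 → best response R.
Agent 3 against (A, L): payoffs 2, 14 → best response Back.
Agent 3 against (A, R): payoffs 17, 5 → best response Front.
Agent 3 against (B, L): payoffs 5, 1 → best response Front.
Agent 3 against (B, R): payoffs 9, 5 → best response Front.
Mutual best responses: (B, L, Front).

(B, L, Front)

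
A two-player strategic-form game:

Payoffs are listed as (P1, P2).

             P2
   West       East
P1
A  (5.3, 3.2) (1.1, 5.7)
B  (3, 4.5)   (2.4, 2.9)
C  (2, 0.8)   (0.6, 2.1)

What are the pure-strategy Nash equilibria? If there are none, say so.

Mark each player's best response to every combination of opponents' strategies; a profile where every player is best-responding is a pure Nash equilibrium.
P1 against West: payoffs 5.3, 3, 2 → best response A.
P1 against East: payoffs 1.1, 2.4, 0.6 → best response B.
P2 against A: payoffs 3.2, 5.7 → best response East.
P2 against B: payoffs 4.5, 2.9 → best response West.
P2 against C: payoffs 0.8, 2.1 → best response East.
No profile is a mutual best response for all players.

No pure-strategy Nash equilibrium.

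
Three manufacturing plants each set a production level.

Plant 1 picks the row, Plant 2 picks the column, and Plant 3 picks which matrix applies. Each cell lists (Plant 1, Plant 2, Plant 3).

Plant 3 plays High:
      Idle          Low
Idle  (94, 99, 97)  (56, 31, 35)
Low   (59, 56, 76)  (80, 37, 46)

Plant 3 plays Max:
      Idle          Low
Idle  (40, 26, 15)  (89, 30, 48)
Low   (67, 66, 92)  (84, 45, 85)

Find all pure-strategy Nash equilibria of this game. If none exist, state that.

Check each profile: it is a Nash equilibrium iff no player can strictly gain by switching unilaterally.
(Idle, Idle, High): Plant 1 gets 94, best alternative 59; Plant 2 gets 99, best alternative 31; Plant 3 gets 97, best alternative 15. No profitable deviation — NE.
(Idle, Idle, Max): Plant 1 can switch to Low (40 → 67). Not NE.
(Idle, Low, High): Plant 1 can switch to Low (56 → 80). Not NE.
(Idle, Low, Max): Plant 1 gets 89, best alternative 84; Plant 2 gets 30, best alternative 26; Plant 3 gets 48, best alternative 35. No profitable deviation — NE.
(Low, Idle, High): Plant 1 can switch to Idle (59 → 94). Not NE.
(Low, Idle, Max): Plant 1 gets 67, best alternative 40; Plant 2 gets 66, best alternative 45; Plant 3 gets 92, best alternative 76. No profitable deviation — NE.
(Low, Low, High): Plant 2 can switch to Idle (37 → 56). Not NE.
(Low, Low, Max): Plant 1 can switch to Idle (84 → 89). Not NE.

Pure-strategy Nash equilibria: (Idle, Idle, High); (Idle, Low, Max); (Low, Idle, Max)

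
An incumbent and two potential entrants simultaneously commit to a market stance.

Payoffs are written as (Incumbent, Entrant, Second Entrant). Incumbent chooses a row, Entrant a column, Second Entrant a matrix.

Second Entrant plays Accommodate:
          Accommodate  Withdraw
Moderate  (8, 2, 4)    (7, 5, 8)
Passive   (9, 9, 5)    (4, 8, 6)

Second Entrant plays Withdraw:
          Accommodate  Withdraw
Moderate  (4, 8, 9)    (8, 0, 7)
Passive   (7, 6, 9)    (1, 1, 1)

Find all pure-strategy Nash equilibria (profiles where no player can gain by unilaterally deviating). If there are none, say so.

Pure-strategy Nash equilibria: (Moderate, Withdraw, Accommodate), (Passive, Accommodate, Withdraw)

(Moderate, Accommodate, Accommodate): Incumbent can switch to Passive (8 → 9). Not NE.
(Moderate, Accommodate, Withdraw): Incumbent can switch to Passive (4 → 7). Not NE.
(Moderate, Withdraw, Accommodate): Incumbent gets 7, best alternative 4; Entrant gets 5, best alternative 2; Second Entrant gets 8, best alternative 7. No profitable deviation — NE.
(Moderate, Withdraw, Withdraw): Entrant can switch to Accommodate (0 → 8). Not NE.
(Passive, Accommodate, Accommodate): Second Entrant can switch to Withdraw (5 → 9). Not NE.
(Passive, Accommodate, Withdraw): Incumbent gets 7, best alternative 4; Entrant gets 6, best alternative 1; Second Entrant gets 9, best alternative 5. No profitable deviation — NE.
(Passive, Withdraw, Accommodate): Incumbent can switch to Moderate (4 → 7). Not NE.
(Passive, Withdraw, Withdraw): Incumbent can switch to Moderate (1 → 8). Not NE.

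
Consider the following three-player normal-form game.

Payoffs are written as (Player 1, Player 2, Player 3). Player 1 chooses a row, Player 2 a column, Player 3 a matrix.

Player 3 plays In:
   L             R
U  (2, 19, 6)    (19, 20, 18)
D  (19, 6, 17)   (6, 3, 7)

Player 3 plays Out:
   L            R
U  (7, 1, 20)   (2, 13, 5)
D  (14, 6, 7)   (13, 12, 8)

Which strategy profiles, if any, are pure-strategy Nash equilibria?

Pure-strategy Nash equilibria: (U, R, In), (D, L, In), (D, R, Out)

For each player, find the best response to each opponent profile; mutual best responses are the pure NE.
Player 1 against (L, In): payoffs 2, 19 → best response D.
Player 1 against (L, Out): payoffs 7, 14 → best response D.
Player 1 against (R, In): payoffs 19, 6 → best response U.
Player 1 against (R, Out): payoffs 2, 13 → best response D.
Player 2 against (U, In): payoffs 19, 20 → best response R.
Player 2 against (U, Out): payoffs 1, 13 → best response R.
Player 2 against (D, In): payoffs 6, 3 → best response L.
Player 2 against (D, Out): payoffs 6, 12 → best response R.
Player 3 against (U, L): payoffs 6, 20 → best response Out.
Player 3 against (U, R): payoffs 18, 5 → best response In.
Player 3 against (D, L): payoffs 17, 7 → best response In.
Player 3 against (D, R): payoffs 7, 8 → best response Out.
Mutual best responses: (U, R, In); (D, L, In); (D, R, Out).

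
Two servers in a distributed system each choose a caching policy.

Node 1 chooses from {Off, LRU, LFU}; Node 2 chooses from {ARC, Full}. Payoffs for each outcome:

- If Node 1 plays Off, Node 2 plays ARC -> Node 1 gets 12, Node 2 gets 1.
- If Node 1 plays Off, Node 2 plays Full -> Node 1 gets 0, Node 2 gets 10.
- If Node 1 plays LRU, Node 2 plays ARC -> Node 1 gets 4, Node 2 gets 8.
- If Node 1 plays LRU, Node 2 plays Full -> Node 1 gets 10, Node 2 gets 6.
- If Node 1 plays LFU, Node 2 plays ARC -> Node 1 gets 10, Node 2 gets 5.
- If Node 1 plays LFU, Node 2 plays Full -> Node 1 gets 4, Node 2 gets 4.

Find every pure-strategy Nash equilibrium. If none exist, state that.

Check each profile: it is a Nash equilibrium iff no player can strictly gain by switching unilaterally.
(Off, ARC): Node 2 can switch to Full (1 → 10). Not NE.
(Off, Full): Node 1 can switch to LRU (0 → 10). Not NE.
(LRU, ARC): Node 1 can switch to Off (4 → 12). Not NE.
(LRU, Full): Node 2 can switch to ARC (6 → 8). Not NE.
(LFU, ARC): Node 1 can switch to Off (10 → 12). Not NE.
(LFU, Full): Node 1 can switch to LRU (4 → 10). Not NE.

There is no pure-strategy Nash equilibrium.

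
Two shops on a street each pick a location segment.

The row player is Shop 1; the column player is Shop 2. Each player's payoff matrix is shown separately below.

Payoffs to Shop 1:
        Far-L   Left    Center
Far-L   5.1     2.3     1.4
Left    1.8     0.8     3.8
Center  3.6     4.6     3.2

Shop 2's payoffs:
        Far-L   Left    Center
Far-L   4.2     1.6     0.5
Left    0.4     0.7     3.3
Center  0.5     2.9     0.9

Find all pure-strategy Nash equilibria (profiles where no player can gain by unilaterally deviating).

(Far-L, Far-L); (Left, Center); (Center, Left)

Shop 1 against Far-L: payoffs 5.1, 1.8, 3.6 → best response Far-L.
Shop 1 against Left: payoffs 2.3, 0.8, 4.6 → best response Center.
Shop 1 against Center: payoffs 1.4, 3.8, 3.2 → best response Left.
Shop 2 against Far-L: payoffs 4.2, 1.6, 0.5 → best response Far-L.
Shop 2 against Left: payoffs 0.4, 0.7, 3.3 → best response Center.
Shop 2 against Center: payoffs 0.5, 2.9, 0.9 → best response Left.
Mutual best responses: (Far-L, Far-L); (Left, Center); (Center, Left).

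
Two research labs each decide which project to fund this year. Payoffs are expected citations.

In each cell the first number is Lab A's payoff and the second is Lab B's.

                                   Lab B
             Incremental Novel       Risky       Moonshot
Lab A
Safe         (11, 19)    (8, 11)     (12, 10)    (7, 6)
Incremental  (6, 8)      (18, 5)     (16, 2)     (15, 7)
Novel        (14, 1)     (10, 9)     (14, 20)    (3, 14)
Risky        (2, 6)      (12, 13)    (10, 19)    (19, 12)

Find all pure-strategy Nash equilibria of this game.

There is no pure-strategy Nash equilibrium.

Check each profile: it is a Nash equilibrium iff no player can strictly gain by switching unilaterally.
(Safe, Incremental): Lab A can switch to Novel (11 → 14). Not NE.
(Safe, Novel): Lab A can switch to Incremental (8 → 18). Not NE.
(Safe, Risky): Lab A can switch to Incremental (12 → 16). Not NE.
(Safe, Moonshot): Lab A can switch to Incremental (7 → 15). Not NE.
(Incremental, Incremental): Lab A can switch to Safe (6 → 11). Not NE.
(Incremental, Novel): Lab B can switch to Incremental (5 → 8). Not NE.
(Incremental, Risky): Lab B can switch to Incremental (2 → 8). Not NE.
(Incremental, Moonshot): Lab A can switch to Risky (15 → 19). Not NE.
(The remaining 8 profiles each have a profitable deviation by the same check.)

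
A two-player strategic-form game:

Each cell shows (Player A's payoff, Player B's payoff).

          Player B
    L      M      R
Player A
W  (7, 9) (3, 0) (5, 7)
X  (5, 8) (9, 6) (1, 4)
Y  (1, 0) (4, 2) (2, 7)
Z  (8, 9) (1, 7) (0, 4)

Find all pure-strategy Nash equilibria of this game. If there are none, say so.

The unique pure-strategy Nash equilibrium is (Z, L).

(W, L): Player A can switch to Z (7 → 8). Not NE.
(W, M): Player A can switch to X (3 → 9). Not NE.
(W, R): Player B can switch to L (7 → 9). Not NE.
(X, L): Player A can switch to W (5 → 7). Not NE.
(X, M): Player B can switch to L (6 → 8). Not NE.
(X, R): Player A can switch to W (1 → 5). Not NE.
(Z, L): Player A gets 8, best alternative 7; Player B gets 9, best alternative 7. No profitable deviation — NE.
(The remaining 5 profiles each have a profitable deviation by the same check.)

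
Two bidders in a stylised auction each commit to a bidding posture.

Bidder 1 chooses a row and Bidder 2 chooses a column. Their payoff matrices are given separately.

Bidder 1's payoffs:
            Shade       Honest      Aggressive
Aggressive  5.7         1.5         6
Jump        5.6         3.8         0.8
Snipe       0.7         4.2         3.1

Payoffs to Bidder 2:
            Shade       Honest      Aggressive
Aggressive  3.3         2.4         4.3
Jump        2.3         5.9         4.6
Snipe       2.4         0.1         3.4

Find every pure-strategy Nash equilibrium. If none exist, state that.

Bidder 1 against Shade: payoffs 5.7, 5.6, 0.7 → best response Aggressive.
Bidder 1 against Honest: payoffs 1.5, 3.8, 4.2 → best response Snipe.
Bidder 1 against Aggressive: payoffs 6, 0.8, 3.1 → best response Aggressive.
Bidder 2 against Aggressive: payoffs 3.3, 2.4, 4.3 → best response Aggressive.
Bidder 2 against Jump: payoffs 2.3, 5.9, 4.6 → best response Honest.
Bidder 2 against Snipe: payoffs 2.4, 0.1, 3.4 → best response Aggressive.
Mutual best responses: (Aggressive, Aggressive).

The unique pure-strategy Nash equilibrium is (Aggressive, Aggressive).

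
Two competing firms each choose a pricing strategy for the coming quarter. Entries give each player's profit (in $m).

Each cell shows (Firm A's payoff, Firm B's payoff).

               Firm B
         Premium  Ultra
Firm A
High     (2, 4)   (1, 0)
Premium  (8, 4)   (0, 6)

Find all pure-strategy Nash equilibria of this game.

There is no pure-strategy Nash equilibrium.

Mark each player's best response to every combination of opponents' strategies; a profile where every player is best-responding is a pure Nash equilibrium.
Firm A against Premium: payoffs 2, 8 → best response Premium.
Firm A against Ultra: payoffs 1, 0 → best response High.
Firm B against High: payoffs 4, 0 → best response Premium.
Firm B against Premium: payoffs 4, 6 → best response Ultra.
No profile is a mutual best response for all players.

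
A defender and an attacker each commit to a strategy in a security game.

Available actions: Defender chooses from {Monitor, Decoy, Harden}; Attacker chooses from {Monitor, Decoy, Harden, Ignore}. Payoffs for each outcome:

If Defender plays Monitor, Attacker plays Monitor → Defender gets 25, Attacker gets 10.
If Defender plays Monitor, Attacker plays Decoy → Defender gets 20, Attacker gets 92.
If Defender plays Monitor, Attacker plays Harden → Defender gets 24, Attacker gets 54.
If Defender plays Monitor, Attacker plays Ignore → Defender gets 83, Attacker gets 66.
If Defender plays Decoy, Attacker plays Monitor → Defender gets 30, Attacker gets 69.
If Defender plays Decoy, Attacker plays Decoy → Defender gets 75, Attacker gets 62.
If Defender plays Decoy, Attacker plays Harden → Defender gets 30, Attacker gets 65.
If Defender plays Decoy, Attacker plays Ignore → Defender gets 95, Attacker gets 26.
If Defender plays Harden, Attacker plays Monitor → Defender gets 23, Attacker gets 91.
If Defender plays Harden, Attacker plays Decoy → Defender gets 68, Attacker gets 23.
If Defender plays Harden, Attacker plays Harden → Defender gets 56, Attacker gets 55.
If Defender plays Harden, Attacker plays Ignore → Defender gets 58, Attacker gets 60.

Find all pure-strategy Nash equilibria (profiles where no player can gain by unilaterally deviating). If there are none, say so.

(Decoy, Monitor)

Defender against Monitor: payoffs 25, 30, 23 → best response Decoy.
Defender against Decoy: payoffs 20, 75, 68 → best response Decoy.
Defender against Harden: payoffs 24, 30, 56 → best response Harden.
Defender against Ignore: payoffs 83, 95, 58 → best response Decoy.
Attacker against Monitor: payoffs 10, 92, 54, 66 → best response Decoy.
Attacker against Decoy: payoffs 69, 62, 65, 26 → best response Monitor.
Attacker against Harden: payoffs 91, 23, 55, 60 → best response Monitor.
Mutual best responses: (Decoy, Monitor).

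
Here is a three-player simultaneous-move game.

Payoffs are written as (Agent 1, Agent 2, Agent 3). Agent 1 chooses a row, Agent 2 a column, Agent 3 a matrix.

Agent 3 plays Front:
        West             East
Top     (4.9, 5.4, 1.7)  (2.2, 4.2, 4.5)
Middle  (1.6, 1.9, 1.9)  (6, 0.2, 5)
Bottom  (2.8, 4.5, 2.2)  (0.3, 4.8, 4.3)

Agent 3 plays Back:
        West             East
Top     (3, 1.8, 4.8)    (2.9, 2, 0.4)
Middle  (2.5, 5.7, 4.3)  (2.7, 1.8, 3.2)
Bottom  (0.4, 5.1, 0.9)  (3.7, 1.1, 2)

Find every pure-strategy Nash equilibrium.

none

Agent 1 against (West, Front): payoffs 4.9, 1.6, 2.8 → best response Top.
Agent 1 against (West, Back): payoffs 3, 2.5, 0.4 → best response Top.
Agent 1 against (East, Front): payoffs 2.2, 6, 0.3 → best response Middle.
Agent 1 against (East, Back): payoffs 2.9, 2.7, 3.7 → best response Bottom.
Agent 2 against (Top, Front): payoffs 5.4, 4.2 → best response West.
Agent 2 against (Top, Back): payoffs 1.8, 2 → best response East.
Agent 2 against (Middle, Front): payoffs 1.9, 0.2 → best response West.
Agent 2 against (Middle, Back): payoffs 5.7, 1.8 → best response West.
Agent 2 against (Bottom, Front): payoffs 4.5, 4.8 → best response East.
Agent 2 against (Bottom, Back): payoffs 5.1, 1.1 → best response West.
Agent 3 against (Top, West): payoffs 1.7, 4.8 → best response Back.
Agent 3 against (Top, East): payoffs 4.5, 0.4 → best response Front.
Agent 3 against (Middle, West): payoffs 1.9, 4.3 → best response Back.
Agent 3 against (Middle, East): payoffs 5, 3.2 → best response Front.
Agent 3 against (Bottom, West): payoffs 2.2, 0.9 → best response Front.
Agent 3 against (Bottom, East): payoffs 4.3, 2 → best response Front.
No profile is a mutual best response for all players.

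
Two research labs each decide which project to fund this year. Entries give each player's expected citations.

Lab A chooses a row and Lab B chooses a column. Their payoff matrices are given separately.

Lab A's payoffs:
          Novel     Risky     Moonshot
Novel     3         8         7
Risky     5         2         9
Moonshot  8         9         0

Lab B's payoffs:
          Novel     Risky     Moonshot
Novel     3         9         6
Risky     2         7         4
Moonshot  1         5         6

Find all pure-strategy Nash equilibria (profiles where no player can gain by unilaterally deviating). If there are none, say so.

Lab A against Novel: payoffs 3, 5, 8 → best response Moonshot.
Lab A against Risky: payoffs 8, 2, 9 → best response Moonshot.
Lab A against Moonshot: payoffs 7, 9, 0 → best response Risky.
Lab B against Novel: payoffs 3, 9, 6 → best response Risky.
Lab B against Risky: payoffs 2, 7, 4 → best response Risky.
Lab B against Moonshot: payoffs 1, 5, 6 → best response Moonshot.
No profile is a mutual best response for all players.

There is no pure-strategy Nash equilibrium.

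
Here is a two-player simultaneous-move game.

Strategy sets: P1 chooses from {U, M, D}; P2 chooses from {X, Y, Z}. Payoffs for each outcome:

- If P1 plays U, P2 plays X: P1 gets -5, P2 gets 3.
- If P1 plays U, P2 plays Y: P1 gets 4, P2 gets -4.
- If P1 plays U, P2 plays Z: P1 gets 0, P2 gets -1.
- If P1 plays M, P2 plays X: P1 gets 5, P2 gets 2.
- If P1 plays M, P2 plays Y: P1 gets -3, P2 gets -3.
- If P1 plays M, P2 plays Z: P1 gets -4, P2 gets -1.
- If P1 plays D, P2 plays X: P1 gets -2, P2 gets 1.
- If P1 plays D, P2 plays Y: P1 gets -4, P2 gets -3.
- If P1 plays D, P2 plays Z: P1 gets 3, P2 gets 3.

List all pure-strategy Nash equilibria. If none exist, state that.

(M, X); (D, Z)

(U, X): P1 can switch to M (-5 → 5). Not NE.
(U, Y): P2 can switch to X (-4 → 3). Not NE.
(U, Z): P1 can switch to D (0 → 3). Not NE.
(M, X): P1 gets 5, best alternative -2; P2 gets 2, best alternative -1. No profitable deviation — NE.
(M, Y): P1 can switch to U (-3 → 4). Not NE.
(M, Z): P1 can switch to U (-4 → 0). Not NE.
(D, X): P1 can switch to M (-2 → 5). Not NE.
(D, Y): P1 can switch to U (-4 → 4). Not NE.
(D, Z): P1 gets 3, best alternative 0; P2 gets 3, best alternative 1. No profitable deviation — NE.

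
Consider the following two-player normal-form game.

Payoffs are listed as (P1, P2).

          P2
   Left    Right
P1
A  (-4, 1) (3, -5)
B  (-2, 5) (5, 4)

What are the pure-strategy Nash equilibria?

(A, Left): P1 can switch to B (-4 → -2). Not NE.
(A, Right): P1 can switch to B (3 → 5). Not NE.
(B, Left): P1 gets -2, best alternative -4; P2 gets 5, best alternative 4. No profitable deviation — NE.
(B, Right): P2 can switch to Left (4 → 5). Not NE.

(B, Left)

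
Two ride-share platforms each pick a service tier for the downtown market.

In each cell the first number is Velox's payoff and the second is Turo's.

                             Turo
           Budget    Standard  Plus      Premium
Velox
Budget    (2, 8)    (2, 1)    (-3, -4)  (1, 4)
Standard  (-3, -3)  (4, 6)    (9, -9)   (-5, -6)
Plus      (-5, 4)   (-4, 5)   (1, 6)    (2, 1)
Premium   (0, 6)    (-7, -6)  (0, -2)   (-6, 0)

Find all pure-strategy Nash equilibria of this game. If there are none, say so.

Pure-strategy Nash equilibria: (Budget, Budget); (Standard, Standard)

For each strategy profile, look for a profitable unilateral deviation.
(Budget, Budget): Velox gets 2, best alternative 0; Turo gets 8, best alternative 4. No profitable deviation — NE.
(Budget, Standard): Velox can switch to Standard (2 → 4). Not NE.
(Budget, Plus): Velox can switch to Standard (-3 → 9). Not NE.
(Budget, Premium): Velox can switch to Plus (1 → 2). Not NE.
(Standard, Budget): Velox can switch to Budget (-3 → 2). Not NE.
(Standard, Standard): Velox gets 4, best alternative 2; Turo gets 6, best alternative -3. No profitable deviation — NE.
(Standard, Plus): Turo can switch to Budget (-9 → -3). Not NE.
(Standard, Premium): Velox can switch to Budget (-5 → 1). Not NE.
(The remaining 8 profiles each have a profitable deviation by the same check.)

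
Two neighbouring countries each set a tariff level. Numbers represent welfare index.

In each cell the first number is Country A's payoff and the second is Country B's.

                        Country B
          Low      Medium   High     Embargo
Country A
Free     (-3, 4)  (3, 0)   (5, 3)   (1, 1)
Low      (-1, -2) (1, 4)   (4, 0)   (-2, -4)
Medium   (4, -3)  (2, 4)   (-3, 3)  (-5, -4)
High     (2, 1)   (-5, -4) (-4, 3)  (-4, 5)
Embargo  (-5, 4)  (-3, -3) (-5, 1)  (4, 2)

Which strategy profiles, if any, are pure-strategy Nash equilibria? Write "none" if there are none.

No pure-strategy Nash equilibrium.

Country A against Low: payoffs -3, -1, 4, 2, -5 → best response Medium.
Country A against Medium: payoffs 3, 1, 2, -5, -3 → best response Free.
Country A against High: payoffs 5, 4, -3, -4, -5 → best response Free.
Country A against Embargo: payoffs 1, -2, -5, -4, 4 → best response Embargo.
Country B against Free: payoffs 4, 0, 3, 1 → best response Low.
Country B against Low: payoffs -2, 4, 0, -4 → best response Medium.
Country B against Medium: payoffs -3, 4, 3, -4 → best response Medium.
Country B against High: payoffs 1, -4, 3, 5 → best response Embargo.
Country B against Embargo: payoffs 4, -3, 1, 2 → best response Low.
No profile is a mutual best response for all players.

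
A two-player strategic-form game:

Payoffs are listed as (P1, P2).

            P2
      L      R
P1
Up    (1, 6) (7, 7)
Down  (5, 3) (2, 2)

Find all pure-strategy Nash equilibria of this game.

Pure-strategy Nash equilibria: (Up, R), (Down, L)

P1 against L: payoffs 1, 5 → best response Down.
P1 against R: payoffs 7, 2 → best response Up.
P2 against Up: payoffs 6, 7 → best response R.
P2 against Down: payoffs 3, 2 → best response L.
Mutual best responses: (Up, R); (Down, L).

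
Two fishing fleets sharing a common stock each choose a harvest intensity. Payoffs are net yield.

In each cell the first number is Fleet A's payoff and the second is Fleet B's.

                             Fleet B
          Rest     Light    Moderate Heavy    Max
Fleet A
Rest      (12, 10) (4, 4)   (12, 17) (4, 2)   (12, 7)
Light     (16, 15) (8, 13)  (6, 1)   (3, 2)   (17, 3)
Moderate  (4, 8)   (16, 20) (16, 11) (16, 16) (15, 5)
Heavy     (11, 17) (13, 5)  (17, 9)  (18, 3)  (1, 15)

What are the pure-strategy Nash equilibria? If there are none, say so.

For each strategy profile, look for a profitable unilateral deviation.
(Rest, Rest): Fleet A can switch to Light (12 → 16). Not NE.
(Rest, Light): Fleet A can switch to Light (4 → 8). Not NE.
(Rest, Moderate): Fleet A can switch to Moderate (12 → 16). Not NE.
(Rest, Heavy): Fleet A can switch to Moderate (4 → 16). Not NE.
(Rest, Max): Fleet A can switch to Light (12 → 17). Not NE.
(Light, Rest): Fleet A gets 16, best alternative 12; Fleet B gets 15, best alternative 13. No profitable deviation — NE.
(Light, Light): Fleet A can switch to Moderate (8 → 16). Not NE.
(Light, Moderate): Fleet A can switch to Rest (6 → 12). Not NE.
(Light, Heavy): Fleet A can switch to Rest (3 → 4). Not NE.
(Light, Max): Fleet B can switch to Rest (3 → 15). Not NE.
(Moderate, Rest): Fleet A can switch to Rest (4 → 12). Not NE.
(Moderate, Light): Fleet A gets 16, best alternative 13; Fleet B gets 20, best alternative 16. No profitable deviation — NE.
(The remaining 8 profiles each have a profitable deviation by the same check.)

Pure-strategy Nash equilibria: (Light, Rest) and (Moderate, Light)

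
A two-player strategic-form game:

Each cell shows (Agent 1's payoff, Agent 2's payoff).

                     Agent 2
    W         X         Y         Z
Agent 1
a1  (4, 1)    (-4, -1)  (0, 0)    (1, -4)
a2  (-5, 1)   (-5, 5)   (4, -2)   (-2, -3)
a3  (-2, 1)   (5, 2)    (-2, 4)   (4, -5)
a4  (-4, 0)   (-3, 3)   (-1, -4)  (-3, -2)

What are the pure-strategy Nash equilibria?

Pure NE: (a1, W)

Check each profile: it is a Nash equilibrium iff no player can strictly gain by switching unilaterally.
(a1, W): Agent 1 gets 4, best alternative -2; Agent 2 gets 1, best alternative 0. No profitable deviation — NE.
(a1, X): Agent 1 can switch to a3 (-4 → 5). Not NE.
(a1, Y): Agent 1 can switch to a2 (0 → 4). Not NE.
(a1, Z): Agent 1 can switch to a3 (1 → 4). Not NE.
(a2, W): Agent 1 can switch to a1 (-5 → 4). Not NE.
(a2, X): Agent 1 can switch to a1 (-5 → -4). Not NE.
(a2, Y): Agent 2 can switch to W (-2 → 1). Not NE.
(a2, Z): Agent 1 can switch to a1 (-2 → 1). Not NE.
(a3, W): Agent 1 can switch to a1 (-2 → 4). Not NE.
(a3, X): Agent 2 can switch to Y (2 → 4). Not NE.
(a3, Y): Agent 1 can switch to a1 (-2 → 0). Not NE.
(The remaining 5 profiles each have a profitable deviation by the same check.)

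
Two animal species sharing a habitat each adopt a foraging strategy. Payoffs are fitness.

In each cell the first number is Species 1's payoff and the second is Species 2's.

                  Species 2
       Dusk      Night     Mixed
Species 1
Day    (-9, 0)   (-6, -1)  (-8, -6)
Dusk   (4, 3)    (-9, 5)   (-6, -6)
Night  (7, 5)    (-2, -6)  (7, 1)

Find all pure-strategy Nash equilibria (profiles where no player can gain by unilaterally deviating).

(Night, Dusk)

Species 1 against Dusk: payoffs -9, 4, 7 → best response Night.
Species 1 against Night: payoffs -6, -9, -2 → best response Night.
Species 1 against Mixed: payoffs -8, -6, 7 → best response Night.
Species 2 against Day: payoffs 0, -1, -6 → best response Dusk.
Species 2 against Dusk: payoffs 3, 5, -6 → best response Night.
Species 2 against Night: payoffs 5, -6, 1 → best response Dusk.
Mutual best responses: (Night, Dusk).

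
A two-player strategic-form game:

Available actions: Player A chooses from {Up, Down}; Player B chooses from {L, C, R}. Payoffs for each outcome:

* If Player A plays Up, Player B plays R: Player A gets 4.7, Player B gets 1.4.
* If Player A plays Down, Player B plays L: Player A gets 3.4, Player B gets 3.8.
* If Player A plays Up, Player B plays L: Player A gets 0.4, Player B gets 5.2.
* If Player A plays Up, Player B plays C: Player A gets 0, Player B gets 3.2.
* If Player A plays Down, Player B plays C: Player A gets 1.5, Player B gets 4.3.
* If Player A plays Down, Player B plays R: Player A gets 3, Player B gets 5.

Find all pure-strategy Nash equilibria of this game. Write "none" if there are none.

This game has no pure Nash equilibrium.

(Up, L): Player A can switch to Down (0.4 → 3.4). Not NE.
(Up, C): Player A can switch to Down (0 → 1.5). Not NE.
(Up, R): Player B can switch to L (1.4 → 5.2). Not NE.
(Down, L): Player B can switch to C (3.8 → 4.3). Not NE.
(Down, C): Player B can switch to R (4.3 → 5). Not NE.
(Down, R): Player A can switch to Up (3 → 4.7). Not NE.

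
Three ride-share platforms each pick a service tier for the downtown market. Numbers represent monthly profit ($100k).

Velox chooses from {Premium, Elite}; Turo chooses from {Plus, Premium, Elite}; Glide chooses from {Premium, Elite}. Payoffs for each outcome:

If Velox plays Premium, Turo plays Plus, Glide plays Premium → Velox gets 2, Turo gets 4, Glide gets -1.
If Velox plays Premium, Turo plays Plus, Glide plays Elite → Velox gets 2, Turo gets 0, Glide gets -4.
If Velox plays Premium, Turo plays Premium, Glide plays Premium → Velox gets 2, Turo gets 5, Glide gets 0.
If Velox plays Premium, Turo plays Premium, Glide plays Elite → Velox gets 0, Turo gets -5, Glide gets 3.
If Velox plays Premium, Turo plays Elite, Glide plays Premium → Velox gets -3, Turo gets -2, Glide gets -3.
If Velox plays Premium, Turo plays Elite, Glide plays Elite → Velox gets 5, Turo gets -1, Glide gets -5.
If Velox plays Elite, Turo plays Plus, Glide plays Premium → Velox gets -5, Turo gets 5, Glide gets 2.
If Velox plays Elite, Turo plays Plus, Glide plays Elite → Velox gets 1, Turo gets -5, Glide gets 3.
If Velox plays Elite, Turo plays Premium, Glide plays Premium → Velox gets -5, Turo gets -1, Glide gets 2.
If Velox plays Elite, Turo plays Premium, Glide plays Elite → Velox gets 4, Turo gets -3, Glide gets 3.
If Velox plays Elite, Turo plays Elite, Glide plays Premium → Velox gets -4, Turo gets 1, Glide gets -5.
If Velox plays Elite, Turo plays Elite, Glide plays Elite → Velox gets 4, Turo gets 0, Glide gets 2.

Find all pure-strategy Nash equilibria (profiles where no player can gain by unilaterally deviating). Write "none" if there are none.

Check each profile: it is a Nash equilibrium iff no player can strictly gain by switching unilaterally.
(Premium, Plus, Premium): Turo can switch to Premium (4 → 5). Not NE.
(Premium, Plus, Elite): Glide can switch to Premium (-4 → -1). Not NE.
(Premium, Premium, Premium): Glide can switch to Elite (0 → 3). Not NE.
(Premium, Premium, Elite): Velox can switch to Elite (0 → 4). Not NE.
(Premium, Elite, Premium): Turo can switch to Plus (-2 → 4). Not NE.
(Premium, Elite, Elite): Turo can switch to Plus (-1 → 0). Not NE.
(Elite, Plus, Premium): Velox can switch to Premium (-5 → 2). Not NE.
(Elite, Plus, Elite): Velox can switch to Premium (1 → 2). Not NE.
(The remaining 4 profiles each have a profitable deviation by the same check.)

This game has no pure Nash equilibrium.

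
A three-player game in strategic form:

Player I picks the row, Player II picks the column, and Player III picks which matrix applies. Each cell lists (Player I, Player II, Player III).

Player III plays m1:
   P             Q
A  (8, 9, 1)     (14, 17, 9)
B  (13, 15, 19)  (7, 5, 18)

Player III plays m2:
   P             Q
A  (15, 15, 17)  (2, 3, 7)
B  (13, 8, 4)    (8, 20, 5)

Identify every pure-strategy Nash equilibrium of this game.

The pure Nash equilibria are (A, P, m2) and (A, Q, m1) and (B, P, m1).

Player I against (P, m1): payoffs 8, 13 → best response B.
Player I against (P, m2): payoffs 15, 13 → best response A.
Player I against (Q, m1): payoffs 14, 7 → best response A.
Player I against (Q, m2): payoffs 2, 8 → best response B.
Player II against (A, m1): payoffs 9, 17 → best response Q.
Player II against (A, m2): payoffs 15, 3 → best response P.
Player II against (B, m1): payoffs 15, 5 → best response P.
Player II against (B, m2): payoffs 8, 20 → best response Q.
Player III against (A, P): payoffs 1, 17 → best response m2.
Player III against (A, Q): payoffs 9, 7 → best response m1.
Player III against (B, P): payoffs 19, 4 → best response m1.
Player III against (B, Q): payoffs 18, 5 → best response m1.
Mutual best responses: (A, P, m2); (A, Q, m1); (B, P, m1).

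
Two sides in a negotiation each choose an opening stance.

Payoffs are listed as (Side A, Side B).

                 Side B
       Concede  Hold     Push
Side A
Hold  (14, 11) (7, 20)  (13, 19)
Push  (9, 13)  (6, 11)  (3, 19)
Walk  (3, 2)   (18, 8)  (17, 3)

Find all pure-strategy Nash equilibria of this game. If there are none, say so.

Side A against Concede: payoffs 14, 9, 3 → best response Hold.
Side A against Hold: payoffs 7, 6, 18 → best response Walk.
Side A against Push: payoffs 13, 3, 17 → best response Walk.
Side B against Hold: payoffs 11, 20, 19 → best response Hold.
Side B against Push: payoffs 13, 11, 19 → best response Push.
Side B against Walk: payoffs 2, 8, 3 → best response Hold.
Mutual best responses: (Walk, Hold).

Pure NE: (Walk, Hold)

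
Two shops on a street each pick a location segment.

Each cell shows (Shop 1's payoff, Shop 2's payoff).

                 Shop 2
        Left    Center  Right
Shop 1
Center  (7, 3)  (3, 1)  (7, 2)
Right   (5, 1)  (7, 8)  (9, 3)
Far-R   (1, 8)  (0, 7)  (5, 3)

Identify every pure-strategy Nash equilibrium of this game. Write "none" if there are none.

Shop 1 against Left: payoffs 7, 5, 1 → best response Center.
Shop 1 against Center: payoffs 3, 7, 0 → best response Right.
Shop 1 against Right: payoffs 7, 9, 5 → best response Right.
Shop 2 against Center: payoffs 3, 1, 2 → best response Left.
Shop 2 against Right: payoffs 1, 8, 3 → best response Center.
Shop 2 against Far-R: payoffs 8, 7, 3 → best response Left.
Mutual best responses: (Center, Left); (Right, Center).

(Center, Left); (Right, Center)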